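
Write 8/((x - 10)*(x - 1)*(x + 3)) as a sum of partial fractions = 2/(13*(x + 3)) - 2/(9*(x - 1)) + 8/(117*(x - 10))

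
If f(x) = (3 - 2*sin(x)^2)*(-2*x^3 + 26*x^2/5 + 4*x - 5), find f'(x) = 4*x^3*sin(2*x) + 12*x^2*sin(x)^2 - 52*x^2*sin(2*x)/5 - 18*x^2 - 104*x*sin(x)^2/5 - 8*x*sin(2*x) + 156*x/5 - 8*sin(x)^2 + 10*sin(2*x) + 12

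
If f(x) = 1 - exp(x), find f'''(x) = -exp(x)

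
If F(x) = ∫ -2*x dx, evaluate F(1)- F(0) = -1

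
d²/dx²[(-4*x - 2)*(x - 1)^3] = -48*x^2 + 60*x - 12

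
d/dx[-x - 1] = -1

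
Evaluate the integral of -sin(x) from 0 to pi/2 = -1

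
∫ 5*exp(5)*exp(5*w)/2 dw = exp(5*w + 5)/2 + C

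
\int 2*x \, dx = x^2 + C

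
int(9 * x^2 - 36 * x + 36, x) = 3*x^3 - 18*x^2 + 36*x + C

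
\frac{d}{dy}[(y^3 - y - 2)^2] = 6*y^5 - 8*y^3 - 12*y^2 + 2*y + 4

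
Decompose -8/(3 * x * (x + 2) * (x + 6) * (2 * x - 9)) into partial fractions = -64/(7371*(2*x - 9)) + 1/(189*(x + 6)) - 1/(39*(x + 2)) + 2/(81*x)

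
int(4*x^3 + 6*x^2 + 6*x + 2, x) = x^4 + 2*x^3 + 3*x^2 + 2*x + C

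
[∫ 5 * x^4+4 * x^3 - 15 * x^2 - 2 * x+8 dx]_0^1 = 4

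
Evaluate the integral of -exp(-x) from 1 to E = -exp(-1) + exp(-E)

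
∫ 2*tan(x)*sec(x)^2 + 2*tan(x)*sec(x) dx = (sec(x) + 1)^2 + C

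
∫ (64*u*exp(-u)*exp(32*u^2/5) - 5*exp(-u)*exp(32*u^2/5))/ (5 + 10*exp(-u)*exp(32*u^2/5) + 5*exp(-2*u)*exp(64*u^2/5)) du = exp(32*u^2/5)/(exp(u) + exp(32*u^2/5)) + C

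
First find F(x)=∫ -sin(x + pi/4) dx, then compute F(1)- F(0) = -sqrt(2)/2 + cos(pi/4 + 1)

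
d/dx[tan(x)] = cos(x)^(-2)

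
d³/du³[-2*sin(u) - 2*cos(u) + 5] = -2*sin(u) + 2*cos(u)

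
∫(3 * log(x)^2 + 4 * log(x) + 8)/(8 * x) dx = (log(x)^2 + 2*log(x) + 8)*log(x)/8 + C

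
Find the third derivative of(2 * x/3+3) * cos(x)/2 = x*sin(x)/3 + 3*sin(x)/2 - cos(x)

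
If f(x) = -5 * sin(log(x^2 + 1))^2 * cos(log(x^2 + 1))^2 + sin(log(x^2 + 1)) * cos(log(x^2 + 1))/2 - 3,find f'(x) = x*(-5*sin(4*log(x^2 + 1)) + cos(2*log(x^2 + 1)))/(x^2 + 1)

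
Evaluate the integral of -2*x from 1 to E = 1 - exp(2)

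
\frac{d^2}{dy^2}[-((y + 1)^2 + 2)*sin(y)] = y^2*sin(y) + 2*y*sin(y) - 4*y*cos(y) + sin(y) - 4*cos(y)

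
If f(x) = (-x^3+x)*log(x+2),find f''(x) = (-6*x^3*log(x + 2) - 5*x^3 - 24*x^2*log(x + 2) - 12*x^2 - 24*x*log(x + 2) + x + 4)/(x^2 + 4*x + 4)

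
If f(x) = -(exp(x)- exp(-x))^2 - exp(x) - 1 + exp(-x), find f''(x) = (-4*exp(4*x) - exp(3*x) + exp(x) - 4)*exp(-2*x)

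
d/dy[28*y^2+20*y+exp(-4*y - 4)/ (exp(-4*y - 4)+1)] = (112*y*exp(4*y + 4) + 56*y*exp(8*y + 8) + 56*y + 36*exp(4*y + 4) + 20*exp(8*y + 8) + 20)/(exp(8)*exp(8*y) + 2*exp(4)*exp(4*y) + 1)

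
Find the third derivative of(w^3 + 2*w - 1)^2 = 120*w^3 + 96*w - 12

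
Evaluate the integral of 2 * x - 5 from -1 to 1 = -10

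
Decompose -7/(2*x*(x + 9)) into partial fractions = 7/(18*(x + 9)) - 7/(18*x)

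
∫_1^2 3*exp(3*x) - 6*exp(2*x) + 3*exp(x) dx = -(-1 + E)^3 + (-1 + exp(2))^3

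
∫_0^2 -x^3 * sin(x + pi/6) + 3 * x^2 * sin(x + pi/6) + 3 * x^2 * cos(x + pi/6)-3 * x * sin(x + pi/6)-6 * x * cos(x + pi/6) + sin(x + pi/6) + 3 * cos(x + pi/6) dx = cos(pi/6 + 2) + sqrt(3)/2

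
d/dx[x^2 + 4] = 2*x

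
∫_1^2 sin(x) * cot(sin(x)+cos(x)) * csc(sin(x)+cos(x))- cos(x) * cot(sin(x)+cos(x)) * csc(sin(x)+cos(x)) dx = -csc(cos(1) + sin(1)) + csc(cos(2) + sin(2))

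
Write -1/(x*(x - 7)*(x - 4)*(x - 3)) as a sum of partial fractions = -1/(12*(x - 3)) + 1/(12*(x - 4)) - 1/(84*(x - 7)) + 1/(84*x)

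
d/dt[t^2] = 2*t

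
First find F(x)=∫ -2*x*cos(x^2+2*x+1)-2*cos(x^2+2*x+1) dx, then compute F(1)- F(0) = -sin(4) + sin(1)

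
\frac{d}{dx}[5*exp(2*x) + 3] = 10*exp(2*x)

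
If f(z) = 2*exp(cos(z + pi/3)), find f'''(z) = (sin(z)^2 - sqrt(3)*sin(z)*cos(z) + 6*cos(z + pi/3) + 1/2)*exp(-sqrt(3)*sin(z)/2)*exp(cos(z)/2)*sin(z + pi/3)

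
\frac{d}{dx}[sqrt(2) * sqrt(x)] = sqrt(2)/(2*sqrt(x))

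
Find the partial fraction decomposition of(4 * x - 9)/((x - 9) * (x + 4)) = 25/(13*(x + 4)) + 27/(13*(x - 9))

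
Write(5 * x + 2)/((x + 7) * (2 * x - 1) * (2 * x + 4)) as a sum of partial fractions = 3/(25*(2*x - 1)) - 11/(50*(x + 7)) + 4/(25*(x + 2))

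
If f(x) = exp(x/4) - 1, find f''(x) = exp(x/4)/16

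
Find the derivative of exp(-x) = -exp(-x)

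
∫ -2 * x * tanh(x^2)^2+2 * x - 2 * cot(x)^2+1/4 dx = 9*x/4 + 2*cot(x) + tanh(x^2) + C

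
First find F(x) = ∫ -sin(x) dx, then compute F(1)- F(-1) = 0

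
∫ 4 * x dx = 2*x^2 + C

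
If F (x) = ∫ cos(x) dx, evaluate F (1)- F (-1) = 2*sin(1)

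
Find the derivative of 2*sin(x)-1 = 2*cos(x)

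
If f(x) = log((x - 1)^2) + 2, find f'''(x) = 4/(x^3 - 3*x^2 + 3*x - 1)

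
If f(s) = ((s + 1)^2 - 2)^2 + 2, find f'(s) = 4*s^3 + 12*s^2 + 4*s - 4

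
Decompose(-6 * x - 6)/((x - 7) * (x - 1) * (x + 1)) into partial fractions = 1/(x - 1) - 1/(x - 7)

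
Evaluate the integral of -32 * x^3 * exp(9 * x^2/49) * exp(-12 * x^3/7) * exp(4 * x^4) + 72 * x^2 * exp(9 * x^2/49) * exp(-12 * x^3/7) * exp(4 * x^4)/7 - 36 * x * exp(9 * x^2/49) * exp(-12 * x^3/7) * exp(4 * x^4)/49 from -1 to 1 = -2*exp(121/49) + 2*exp(289/49)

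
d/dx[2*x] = 2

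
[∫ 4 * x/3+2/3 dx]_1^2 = 8/3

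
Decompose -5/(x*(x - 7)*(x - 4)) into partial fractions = 5/(12*(x - 4)) - 5/(21*(x - 7)) - 5/(28*x)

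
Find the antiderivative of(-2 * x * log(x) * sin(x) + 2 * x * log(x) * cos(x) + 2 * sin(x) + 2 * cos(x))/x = 2*sqrt(2)*log(x)*sin(x + pi/4) + C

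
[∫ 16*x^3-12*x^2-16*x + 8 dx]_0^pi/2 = (-4 + 2*pi)*(-pi + pi^3/8)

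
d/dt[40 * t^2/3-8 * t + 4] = 80*t/3 - 8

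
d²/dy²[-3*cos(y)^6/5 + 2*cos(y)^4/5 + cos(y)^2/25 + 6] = -18*sin(y)^6 + 148*sin(y)^4/5 - 246*sin(y)^2/25 + 18*cos(y)^6/5 - 42/25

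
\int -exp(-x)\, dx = exp(-x) + C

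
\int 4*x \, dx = 2*x^2 + C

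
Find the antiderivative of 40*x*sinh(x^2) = 20*cosh(x^2) + C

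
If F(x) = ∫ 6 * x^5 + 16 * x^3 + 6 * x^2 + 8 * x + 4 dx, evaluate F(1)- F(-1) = 12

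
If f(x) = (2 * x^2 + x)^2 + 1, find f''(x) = 48*x^2 + 24*x + 2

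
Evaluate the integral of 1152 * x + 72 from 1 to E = -648 + 72*E + 576*exp(2)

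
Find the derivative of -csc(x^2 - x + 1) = (2*x - 1)*cos(x^2 - x + 1)/sin(x^2 - x + 1)^2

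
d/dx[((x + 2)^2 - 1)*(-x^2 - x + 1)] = -4*x^3 - 15*x^2 - 12*x + 1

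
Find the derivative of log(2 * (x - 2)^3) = 3/(x - 2)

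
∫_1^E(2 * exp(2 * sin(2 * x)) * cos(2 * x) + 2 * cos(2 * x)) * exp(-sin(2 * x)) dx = -exp(sin(2)) - exp(-sin(2*E)) + exp(-sin(2)) + exp(sin(2*E))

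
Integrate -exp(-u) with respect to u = exp(-u) + C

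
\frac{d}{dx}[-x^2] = -2*x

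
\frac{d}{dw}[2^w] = 2^w*log(2)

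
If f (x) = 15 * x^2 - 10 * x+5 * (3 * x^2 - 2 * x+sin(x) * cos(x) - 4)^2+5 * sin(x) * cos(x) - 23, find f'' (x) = -60*x^2*sin(2*x) + 540*x^2 + 40*x*sin(2*x) + 120*x*cos(2*x) - 360*x + 20*(1 - cos(2*x))^2 + 100*sin(2*x) - 200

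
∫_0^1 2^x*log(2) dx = 1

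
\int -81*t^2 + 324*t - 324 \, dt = -27*t^3 + 162*t^2 - 324*t + C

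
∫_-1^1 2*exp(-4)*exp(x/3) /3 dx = -2*exp(-13/3) + 2*exp(-11/3)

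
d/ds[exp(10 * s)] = 10*exp(10*s)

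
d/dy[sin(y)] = cos(y)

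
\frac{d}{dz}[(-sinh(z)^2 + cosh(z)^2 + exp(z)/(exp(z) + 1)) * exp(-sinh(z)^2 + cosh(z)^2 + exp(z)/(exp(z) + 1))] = (3*exp(z/(exp(z) + 1))*exp(z*exp(z)/(exp(z) + 1)) + 2)*exp(z/(exp(z) + 1))*exp(2*exp(z)/(exp(z) + 1))*exp(z*exp(z)/(exp(z) + 1))*exp(1/(exp(z) + 1))/(exp(3*z) + 3*exp(2*z) + 3*exp(z) + 1)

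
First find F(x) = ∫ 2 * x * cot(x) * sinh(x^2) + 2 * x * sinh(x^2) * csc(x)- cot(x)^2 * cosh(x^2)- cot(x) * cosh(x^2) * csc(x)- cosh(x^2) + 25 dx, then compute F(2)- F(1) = -(cot(1) + csc(1))*cosh(1) + (cot(2) + csc(2))*cosh(4) + 25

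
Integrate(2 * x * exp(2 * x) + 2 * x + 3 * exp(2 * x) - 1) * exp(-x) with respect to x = 2*(2*x + 1)*sinh(x) + C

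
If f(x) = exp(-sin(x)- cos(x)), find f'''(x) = (sqrt(2)*sin(3*x + pi/4)/2 - 3*cos(2*x) - sqrt(2)*cos(x + pi/4)/2)*exp(-sqrt(2)*sin(x + pi/4))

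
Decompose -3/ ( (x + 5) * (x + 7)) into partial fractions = 3/(2*(x + 7)) - 3/(2*(x + 5))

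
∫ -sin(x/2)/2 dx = cos(x/2) + C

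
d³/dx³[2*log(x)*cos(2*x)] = 4*(4*x^3*log(x)*sin(2*x) - 6*x^2*cos(2*x) + 3*x*sin(2*x) + cos(2*x))/x^3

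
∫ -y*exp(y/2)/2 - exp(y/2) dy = -y*exp(y/2) + C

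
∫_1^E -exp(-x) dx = -exp(-1) + exp(-E)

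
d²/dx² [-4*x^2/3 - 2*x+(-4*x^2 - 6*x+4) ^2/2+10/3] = 96*x^2 + 144*x + 4/3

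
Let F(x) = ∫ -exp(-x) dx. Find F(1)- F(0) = -1 + exp(-1)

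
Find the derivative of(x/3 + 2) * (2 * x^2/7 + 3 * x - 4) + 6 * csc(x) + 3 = 2*x^2/7 + 22*x/7 - 6*cot(x)*csc(x) + 14/3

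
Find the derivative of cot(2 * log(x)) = -2/(x*sin(2*log(x))^2)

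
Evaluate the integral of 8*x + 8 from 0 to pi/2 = -4 + (2 + pi)^2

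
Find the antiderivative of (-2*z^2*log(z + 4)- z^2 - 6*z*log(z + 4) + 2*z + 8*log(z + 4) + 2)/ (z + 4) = (-z^2 + 2*z + 2)*log(z + 4) + C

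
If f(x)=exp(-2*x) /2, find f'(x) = -exp(-2*x)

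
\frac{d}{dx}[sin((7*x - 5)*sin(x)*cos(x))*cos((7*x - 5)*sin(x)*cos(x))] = 2*(-14*x*sin(x)^2 + 7*x + 10*sin(x)^2 + 7*sin(x)*cos(x) - 5)*cos(-7*x*sin(x)*cos(x) + 5*sin(x)*cos(x) + pi/4)*cos(7*x*sin(x)*cos(x) - 5*sin(x)*cos(x) + pi/4)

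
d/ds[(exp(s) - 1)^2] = 2*exp(2*s) - 2*exp(s)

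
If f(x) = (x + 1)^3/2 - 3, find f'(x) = 3*x^2/2 + 3*x + 3/2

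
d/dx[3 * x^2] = 6*x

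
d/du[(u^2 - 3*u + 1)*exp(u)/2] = u^2*exp(u)/2 - u*exp(u)/2 - exp(u)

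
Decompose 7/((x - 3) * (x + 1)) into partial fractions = -7/(4*(x + 1)) + 7/(4*(x - 3))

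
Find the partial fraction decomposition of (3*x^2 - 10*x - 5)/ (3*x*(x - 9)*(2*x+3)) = 67/(189*(2*x + 3)) + 148/(567*(x - 9)) + 5/(81*x)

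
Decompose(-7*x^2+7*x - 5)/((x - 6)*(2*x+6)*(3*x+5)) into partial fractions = 325/(184*(3*x + 5)) - 89/(72*(x + 3)) - 215/(414*(x - 6))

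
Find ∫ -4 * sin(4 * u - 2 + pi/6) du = cos(4*u - 2 + pi/6) + C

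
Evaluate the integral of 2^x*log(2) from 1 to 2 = 2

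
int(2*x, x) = x^2 + C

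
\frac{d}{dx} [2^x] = 2^x*log(2)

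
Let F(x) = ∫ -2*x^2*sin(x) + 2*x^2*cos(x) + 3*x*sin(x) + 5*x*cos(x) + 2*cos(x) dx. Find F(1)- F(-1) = 2*cos(1) + 6*sin(1)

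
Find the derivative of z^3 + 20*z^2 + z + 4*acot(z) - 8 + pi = (3*z^4 + 40*z^3 + 4*z^2 + 40*z - 3)/(z^2 + 1)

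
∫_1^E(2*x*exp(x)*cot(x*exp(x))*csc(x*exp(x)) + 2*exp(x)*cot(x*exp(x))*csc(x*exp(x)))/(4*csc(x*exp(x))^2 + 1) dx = -acot(2*csc(E)) + acot(2*csc(E*exp(E)))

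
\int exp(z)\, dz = exp(z) + C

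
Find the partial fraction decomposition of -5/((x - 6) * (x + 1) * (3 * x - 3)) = -5/(42*(x + 1)) + 1/(6*(x - 1)) - 1/(21*(x - 6))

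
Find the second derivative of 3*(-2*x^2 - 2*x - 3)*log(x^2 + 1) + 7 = (-12*x^4*log(x^2 + 1) - 36*x^4 - 12*x^3 - 24*x^2*log(x^2 + 1) - 42*x^2 - 36*x - 12*log(x^2 + 1) - 18)/(x^4 + 2*x^2 + 1)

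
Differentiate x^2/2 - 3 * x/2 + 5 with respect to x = x - 3/2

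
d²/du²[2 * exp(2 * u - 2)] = 8*exp(2*u - 2)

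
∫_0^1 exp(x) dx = -1 + E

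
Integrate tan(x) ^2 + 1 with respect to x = tan(x) + C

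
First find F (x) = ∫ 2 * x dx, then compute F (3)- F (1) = 8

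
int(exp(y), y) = exp(y) + C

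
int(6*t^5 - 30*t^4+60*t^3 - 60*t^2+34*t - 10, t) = t^6 - 6*t^5 + 15*t^4 - 20*t^3 + 17*t^2 - 10*t + C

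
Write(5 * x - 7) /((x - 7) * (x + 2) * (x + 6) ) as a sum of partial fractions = -37/(52*(x + 6)) + 17/(36*(x + 2)) + 28/(117*(x - 7))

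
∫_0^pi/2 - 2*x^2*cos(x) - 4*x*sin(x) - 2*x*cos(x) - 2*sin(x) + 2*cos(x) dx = -pi^2/2 - pi + 2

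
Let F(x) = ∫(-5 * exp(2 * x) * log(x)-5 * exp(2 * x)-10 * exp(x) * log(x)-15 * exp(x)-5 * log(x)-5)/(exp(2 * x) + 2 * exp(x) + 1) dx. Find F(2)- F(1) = -10*log(2) - 5*exp(2)/(1 + exp(2)) + 5*E/(1 + E)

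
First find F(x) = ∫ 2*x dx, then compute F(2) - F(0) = 4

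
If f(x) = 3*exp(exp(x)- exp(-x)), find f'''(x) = (3*exp(exp(x) - exp(-x)) - 9*exp(x + exp(x) - exp(-x)) + 12*exp(2*x + exp(x) - exp(-x)) + 12*exp(4*x + exp(x) - exp(-x)) + 9*exp(5*x + exp(x) - exp(-x)) + 3*exp(6*x + exp(x) - exp(-x)))*exp(-3*x)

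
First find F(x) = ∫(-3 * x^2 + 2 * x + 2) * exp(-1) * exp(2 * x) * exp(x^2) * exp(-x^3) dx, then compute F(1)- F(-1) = E - exp(-1)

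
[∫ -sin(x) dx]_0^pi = -2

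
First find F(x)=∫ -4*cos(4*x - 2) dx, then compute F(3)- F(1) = -sin(10) + sin(2)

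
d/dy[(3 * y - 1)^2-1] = 18*y - 6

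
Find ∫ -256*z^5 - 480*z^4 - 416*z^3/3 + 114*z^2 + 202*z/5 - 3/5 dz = -128*z^6/3 - 96*z^5 - 104*z^4/3 + 38*z^3 + 101*z^2/5 - 3*z/5 + C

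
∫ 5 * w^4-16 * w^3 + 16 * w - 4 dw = w^5 - 4*w^4 + 8*w^2 - 4*w + C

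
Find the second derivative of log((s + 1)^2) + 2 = -2/(s^2 + 2*s + 1)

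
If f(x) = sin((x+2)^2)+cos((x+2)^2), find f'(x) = -2*x*sin(x^2 + 4*x + 4) + 2*x*cos(x^2 + 4*x + 4) - 4*sin(x^2 + 4*x + 4) + 4*cos(x^2 + 4*x + 4)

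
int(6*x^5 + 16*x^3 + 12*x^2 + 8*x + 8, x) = x^6 + 4*x^4 + 4*x^3 + 4*x^2 + 8*x + C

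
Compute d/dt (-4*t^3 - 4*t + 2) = -12*t^2 - 4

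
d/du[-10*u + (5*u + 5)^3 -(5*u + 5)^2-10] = 375*u^2 + 700*u + 315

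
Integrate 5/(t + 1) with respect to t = 5*log(t + 1) + C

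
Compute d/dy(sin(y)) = cos(y)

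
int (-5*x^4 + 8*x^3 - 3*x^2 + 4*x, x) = -x^5 + 2*x^4 - x^3 + 2*x^2 + C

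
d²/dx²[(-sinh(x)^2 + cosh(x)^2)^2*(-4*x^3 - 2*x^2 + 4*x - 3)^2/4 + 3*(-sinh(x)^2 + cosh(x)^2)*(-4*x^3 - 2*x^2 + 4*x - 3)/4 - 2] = 120*x^4 + 80*x^3 - 84*x^2 - 6*x + 11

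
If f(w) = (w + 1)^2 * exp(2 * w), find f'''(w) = 8*w^2*exp(2*w) + 40*w*exp(2*w) + 44*exp(2*w)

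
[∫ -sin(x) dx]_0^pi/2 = -1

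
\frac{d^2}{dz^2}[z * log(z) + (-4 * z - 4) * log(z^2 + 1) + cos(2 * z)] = (-4*z^5*cos(2*z) - 7*z^4 - 8*z^3*cos(2*z) + 8*z^3 - 22*z^2 - 4*z*cos(2*z) - 8*z + 1)/(z^5 + 2*z^3 + z)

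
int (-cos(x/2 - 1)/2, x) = -sin(x/2 - 1) + C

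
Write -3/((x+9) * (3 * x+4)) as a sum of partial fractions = -9/(23*(3*x + 4)) + 3/(23*(x + 9))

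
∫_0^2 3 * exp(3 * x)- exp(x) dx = (-exp(-2) + exp(2))*exp(4)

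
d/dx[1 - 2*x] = -2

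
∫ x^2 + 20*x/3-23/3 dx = x^3/3 + 10*x^2/3 - 23*x/3 + C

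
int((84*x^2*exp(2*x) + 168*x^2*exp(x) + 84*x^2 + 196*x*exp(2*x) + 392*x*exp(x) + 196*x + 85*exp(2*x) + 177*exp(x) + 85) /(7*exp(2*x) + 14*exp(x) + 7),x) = ((exp(x) + 1)*(28*x^3 + 98*x^2 + 85*x - 70)/7 + exp(x))/(exp(x) + 1) + C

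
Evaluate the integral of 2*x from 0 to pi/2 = pi^2/4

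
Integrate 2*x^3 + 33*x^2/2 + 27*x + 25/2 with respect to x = x^4/2 + 11*x^3/2 + 27*x^2/2 + 25*x/2 + C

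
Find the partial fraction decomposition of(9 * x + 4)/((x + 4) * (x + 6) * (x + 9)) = -77/(15*(x + 9)) + 25/(3*(x + 6)) - 16/(5*(x + 4))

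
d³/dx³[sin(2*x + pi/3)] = -8*cos(2*x + pi/3)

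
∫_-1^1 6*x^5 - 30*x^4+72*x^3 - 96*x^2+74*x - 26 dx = -128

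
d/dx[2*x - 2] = 2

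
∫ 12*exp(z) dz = 12*exp(z) + C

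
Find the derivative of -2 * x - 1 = -2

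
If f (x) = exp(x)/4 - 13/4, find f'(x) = exp(x)/4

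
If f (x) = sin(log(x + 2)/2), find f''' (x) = (6*sin(log(x + 2)/2) + 7*cos(log(x + 2)/2))/(8*x^3 + 48*x^2 + 96*x + 64)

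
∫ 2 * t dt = t^2 + C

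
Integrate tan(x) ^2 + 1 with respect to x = tan(x) + C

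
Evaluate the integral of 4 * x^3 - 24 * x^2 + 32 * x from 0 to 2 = 16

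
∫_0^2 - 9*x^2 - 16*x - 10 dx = -76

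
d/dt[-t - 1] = -1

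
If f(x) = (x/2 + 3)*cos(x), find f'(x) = -x*sin(x)/2 - 3*sin(x) + cos(x)/2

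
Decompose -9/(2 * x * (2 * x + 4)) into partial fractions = 9/(8*(x + 2)) - 9/(8*x)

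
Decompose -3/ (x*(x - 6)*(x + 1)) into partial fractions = -3/(7*(x + 1)) - 1/(14*(x - 6)) + 1/(2*x)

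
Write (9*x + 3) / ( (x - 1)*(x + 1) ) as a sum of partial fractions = 3/(x + 1) + 6/(x - 1)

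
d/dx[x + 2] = 1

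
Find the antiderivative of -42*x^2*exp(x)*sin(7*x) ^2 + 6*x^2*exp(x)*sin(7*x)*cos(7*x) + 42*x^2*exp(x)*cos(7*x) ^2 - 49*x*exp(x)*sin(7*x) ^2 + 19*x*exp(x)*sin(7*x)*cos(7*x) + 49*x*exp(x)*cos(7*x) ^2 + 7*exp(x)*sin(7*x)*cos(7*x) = x*(6*x + 7)*exp(x)*sin(14*x)/2 + C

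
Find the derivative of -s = -1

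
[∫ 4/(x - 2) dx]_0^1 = -4*log(2)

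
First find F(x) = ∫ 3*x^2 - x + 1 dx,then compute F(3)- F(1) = 24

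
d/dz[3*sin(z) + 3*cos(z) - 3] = -3*sin(z) + 3*cos(z)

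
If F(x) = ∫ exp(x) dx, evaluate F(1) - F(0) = -1 + E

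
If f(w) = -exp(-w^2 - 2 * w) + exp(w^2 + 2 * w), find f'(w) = (2*w*exp(2*w^2 + 4*w) + 2*w + 2*exp(2*w^2 + 4*w) + 2)*exp(-w^2 - 2*w)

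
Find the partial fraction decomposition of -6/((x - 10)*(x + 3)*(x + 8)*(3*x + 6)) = 1/(270*(x + 8)) - 2/(65*(x + 3)) + 1/(36*(x + 2)) - 1/(1404*(x - 10))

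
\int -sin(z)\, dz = cos(z) + C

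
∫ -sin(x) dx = cos(x) + C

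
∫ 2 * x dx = x^2 + C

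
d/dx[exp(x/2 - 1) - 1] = exp(x/2 - 1)/2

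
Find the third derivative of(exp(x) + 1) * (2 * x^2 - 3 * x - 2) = 2*x^2*exp(x) + 9*x*exp(x) + exp(x)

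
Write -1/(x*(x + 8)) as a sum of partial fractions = 1/(8*(x + 8)) - 1/(8*x)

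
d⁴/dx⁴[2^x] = 2^x*log(2)^4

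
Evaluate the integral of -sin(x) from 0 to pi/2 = -1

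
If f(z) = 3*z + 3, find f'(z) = 3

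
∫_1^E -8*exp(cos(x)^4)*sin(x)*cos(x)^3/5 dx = -2*exp(cos(1)^4)/5 + 2*exp(cos(E)^4)/5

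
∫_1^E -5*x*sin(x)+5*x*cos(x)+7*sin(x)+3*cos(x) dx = (-2 + 5*E)*(cos(E) + sin(E)) - 3*sin(1) - 3*cos(1)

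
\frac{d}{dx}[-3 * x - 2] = -3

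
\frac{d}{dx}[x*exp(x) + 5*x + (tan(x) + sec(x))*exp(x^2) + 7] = x*exp(x) + 2*x*exp(x^2)*tan(x) + 2*x*exp(x^2)/cos(x) + exp(x) + exp(x^2)*sin(x)/cos(x)^2 + exp(x^2)/cos(x)^2 + 5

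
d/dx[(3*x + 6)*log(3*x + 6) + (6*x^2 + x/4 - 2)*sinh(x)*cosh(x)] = 6*x^2*cosh(2*x) + 6*x*sinh(2*x) + x*cosh(2*x)/4 + 3*log(x + 2) + sinh(2*x)/8 - 2*cosh(2*x) + 3 + 3*log(3)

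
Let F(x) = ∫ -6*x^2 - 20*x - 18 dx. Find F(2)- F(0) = -92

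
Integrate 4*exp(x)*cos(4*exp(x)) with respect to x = sin(4*exp(x)) + C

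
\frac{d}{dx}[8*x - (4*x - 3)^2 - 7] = 32 - 32*x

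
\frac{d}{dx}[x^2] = 2*x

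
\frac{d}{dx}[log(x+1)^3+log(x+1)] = (3*log(x + 1)^2 + 1)/(x + 1)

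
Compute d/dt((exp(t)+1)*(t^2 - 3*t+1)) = t^2*exp(t) - t*exp(t) + 2*t - 2*exp(t) - 3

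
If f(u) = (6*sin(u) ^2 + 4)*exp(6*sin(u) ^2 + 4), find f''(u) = 12*(-72*sin(u)^6 - 12*sin(u)^4 + 68*sin(u)^2 + 5)*exp(4)*exp(6*sin(u)^2)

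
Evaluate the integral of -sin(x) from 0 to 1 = -1 + cos(1)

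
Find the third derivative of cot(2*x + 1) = -48*cot(2*x + 1)^4 - 64*cot(2*x + 1)^2 - 16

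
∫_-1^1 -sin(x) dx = 0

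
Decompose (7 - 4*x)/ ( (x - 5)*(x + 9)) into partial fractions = -43/(14*(x + 9)) - 13/(14*(x - 5))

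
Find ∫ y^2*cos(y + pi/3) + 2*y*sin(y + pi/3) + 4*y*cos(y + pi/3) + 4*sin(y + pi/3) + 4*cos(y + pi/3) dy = (y + 2)^2*sin(y + pi/3) + C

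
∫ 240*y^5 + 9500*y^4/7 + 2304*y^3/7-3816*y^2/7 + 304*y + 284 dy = 40*y^6 + 1900*y^5/7 + 576*y^4/7 - 1272*y^3/7 + 152*y^2 + 284*y + C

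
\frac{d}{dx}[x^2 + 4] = 2*x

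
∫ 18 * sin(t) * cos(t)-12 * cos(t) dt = (3*sin(t) - 2)^2 + C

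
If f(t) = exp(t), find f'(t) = exp(t)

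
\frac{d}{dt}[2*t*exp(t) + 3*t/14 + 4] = 2*t*exp(t) + 2*exp(t) + 3/14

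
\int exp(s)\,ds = exp(s) + C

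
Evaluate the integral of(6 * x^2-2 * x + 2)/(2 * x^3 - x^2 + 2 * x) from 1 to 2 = -log(3) + log(16)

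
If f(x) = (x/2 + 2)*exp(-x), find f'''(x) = (-x - 1)*exp(-x)/2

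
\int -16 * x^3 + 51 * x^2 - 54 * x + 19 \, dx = -4*x^4 + 17*x^3 - 27*x^2 + 19*x + C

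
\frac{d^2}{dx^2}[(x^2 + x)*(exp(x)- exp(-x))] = (x^2*exp(2*x) - x^2 + 5*x*exp(2*x) + 3*x + 4*exp(2*x))*exp(-x)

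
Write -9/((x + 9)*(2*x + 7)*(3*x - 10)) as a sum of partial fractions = -81/(1517*(3*x - 10)) + 36/(451*(2*x + 7)) - 9/(407*(x + 9))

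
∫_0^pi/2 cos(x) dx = 1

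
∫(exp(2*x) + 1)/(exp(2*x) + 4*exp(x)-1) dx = log(2*sinh(x) + 4) + C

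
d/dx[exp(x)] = exp(x)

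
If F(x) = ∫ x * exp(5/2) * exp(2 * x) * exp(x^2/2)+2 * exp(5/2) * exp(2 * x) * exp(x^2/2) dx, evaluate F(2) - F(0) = -exp(5/2) + exp(17/2)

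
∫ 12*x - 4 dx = 6*x^2 - 4*x + C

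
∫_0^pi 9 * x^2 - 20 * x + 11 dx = 4 + (-4 + 3*pi)*(-1 + pi)^2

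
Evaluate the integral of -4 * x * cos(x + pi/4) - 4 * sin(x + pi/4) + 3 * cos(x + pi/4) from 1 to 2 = -5*sin(pi/4 + 2) + sin(pi/4 + 1)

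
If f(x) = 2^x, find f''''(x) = 2^x*log(2)^4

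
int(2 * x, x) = x^2 + C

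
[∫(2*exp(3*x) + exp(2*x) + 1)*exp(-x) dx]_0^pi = (1 + exp(pi))*(-exp(-pi) + exp(pi))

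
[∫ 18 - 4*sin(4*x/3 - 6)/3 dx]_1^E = -18 + cos(6 - 4*E/3) - cos(14/3) + 18*E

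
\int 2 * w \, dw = w^2 + C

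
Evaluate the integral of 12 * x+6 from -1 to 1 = 12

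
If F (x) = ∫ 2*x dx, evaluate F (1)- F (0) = 1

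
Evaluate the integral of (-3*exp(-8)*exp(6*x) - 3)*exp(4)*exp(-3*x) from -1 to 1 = -exp(7) - exp(-1) + exp(-7) + E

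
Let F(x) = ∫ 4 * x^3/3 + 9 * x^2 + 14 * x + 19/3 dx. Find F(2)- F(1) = 160/3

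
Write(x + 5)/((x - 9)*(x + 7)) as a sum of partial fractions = 1/(8*(x + 7)) + 7/(8*(x - 9))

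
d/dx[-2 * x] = -2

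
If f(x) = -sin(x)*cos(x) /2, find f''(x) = sin(2*x)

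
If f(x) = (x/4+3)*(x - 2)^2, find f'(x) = 3*x^2/4 + 4*x - 11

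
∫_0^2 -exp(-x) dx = -1 + exp(-2)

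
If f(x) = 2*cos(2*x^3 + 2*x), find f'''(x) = 432*x^6*sin(2*x^3 + 2*x) + 432*x^4*sin(2*x^3 + 2*x) - 432*x^3*cos(2*x^3 + 2*x) + 144*x^2*sin(2*x^3 + 2*x) - 144*x*cos(2*x^3 + 2*x) - 8*sin(2*x^3 + 2*x)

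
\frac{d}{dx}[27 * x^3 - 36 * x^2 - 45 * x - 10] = 81*x^2 - 72*x - 45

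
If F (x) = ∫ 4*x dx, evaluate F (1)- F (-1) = 0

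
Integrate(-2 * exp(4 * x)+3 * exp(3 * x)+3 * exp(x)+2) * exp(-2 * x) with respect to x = 6*sinh(x) - 2*cosh(2*x) + C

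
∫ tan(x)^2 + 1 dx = tan(x) + C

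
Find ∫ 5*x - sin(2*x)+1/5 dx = 5*x^2/2 + x/5 + cos(x)^2 + C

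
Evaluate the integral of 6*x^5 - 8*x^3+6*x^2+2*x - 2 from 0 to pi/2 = -1 + (-pi/2 + 1 + pi^3/8)^2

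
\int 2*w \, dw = w^2 + C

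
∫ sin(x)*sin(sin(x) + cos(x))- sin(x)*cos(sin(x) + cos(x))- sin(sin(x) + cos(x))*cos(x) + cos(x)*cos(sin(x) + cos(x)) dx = sqrt(2)*sin(sqrt(2)*sin(x + pi/4) + pi/4) + C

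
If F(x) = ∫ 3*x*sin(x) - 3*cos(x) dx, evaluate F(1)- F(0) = -3*cos(1)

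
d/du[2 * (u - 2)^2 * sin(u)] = 2*u^2*cos(u) + 4*u*sin(u) - 8*u*cos(u) - 8*sin(u) + 8*cos(u)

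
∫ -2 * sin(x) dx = 2*cos(x) + C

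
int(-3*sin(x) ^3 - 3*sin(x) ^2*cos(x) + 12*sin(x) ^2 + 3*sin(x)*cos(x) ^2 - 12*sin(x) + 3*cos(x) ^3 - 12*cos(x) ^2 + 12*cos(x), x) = (sqrt(2)*sin(x + pi/4) - 2)^3 + C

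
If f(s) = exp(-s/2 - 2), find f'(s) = -exp(-s/2 - 2)/2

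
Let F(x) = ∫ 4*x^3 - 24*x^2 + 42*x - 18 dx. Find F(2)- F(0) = 0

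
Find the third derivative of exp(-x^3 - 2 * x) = (-27*x^6 - 54*x^4 + 54*x^3 - 36*x^2 + 36*x - 14)*exp(-x^3 - 2*x)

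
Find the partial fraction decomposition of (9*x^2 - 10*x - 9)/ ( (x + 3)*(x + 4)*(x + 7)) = 251/(6*(x + 7)) - 175/(3*(x + 4)) + 51/(2*(x + 3))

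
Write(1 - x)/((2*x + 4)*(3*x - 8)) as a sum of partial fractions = -5/(28*(3*x - 8)) - 3/(28*(x + 2))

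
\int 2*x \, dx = x^2 + C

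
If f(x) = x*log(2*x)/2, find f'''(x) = -1/(2*x^2)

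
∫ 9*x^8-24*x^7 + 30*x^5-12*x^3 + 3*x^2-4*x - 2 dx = x^9 - 3*x^8 + 5*x^6 - 3*x^4 + x^3 - 2*x^2 - 2*x + C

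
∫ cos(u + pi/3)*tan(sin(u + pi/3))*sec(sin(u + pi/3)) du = sec(sin(u + pi/3)) + C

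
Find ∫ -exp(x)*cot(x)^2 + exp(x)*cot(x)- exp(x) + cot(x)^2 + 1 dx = (exp(x) - 1)*cot(x) + C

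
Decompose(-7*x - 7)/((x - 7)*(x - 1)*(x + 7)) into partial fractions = 3/(8*(x + 7)) + 7/(24*(x - 1)) - 2/(3*(x - 7))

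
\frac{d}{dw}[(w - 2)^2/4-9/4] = w/2 - 1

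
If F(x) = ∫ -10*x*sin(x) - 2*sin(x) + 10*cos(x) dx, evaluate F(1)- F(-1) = 20*cos(1)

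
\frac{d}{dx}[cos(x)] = -sin(x)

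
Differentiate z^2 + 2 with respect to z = 2*z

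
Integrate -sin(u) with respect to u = cos(u) + C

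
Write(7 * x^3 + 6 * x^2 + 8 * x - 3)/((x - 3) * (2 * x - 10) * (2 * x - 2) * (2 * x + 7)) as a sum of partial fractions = 229/(884*(2*x + 7)) + 1/(16*(x - 1)) - 33/(26*(x - 3)) + 531/(272*(x - 5))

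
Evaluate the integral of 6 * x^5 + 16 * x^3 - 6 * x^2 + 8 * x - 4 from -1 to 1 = -12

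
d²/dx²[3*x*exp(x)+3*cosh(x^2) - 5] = 12*x^2*cosh(x^2) + 3*x*exp(x) + 6*exp(x) + 6*sinh(x^2)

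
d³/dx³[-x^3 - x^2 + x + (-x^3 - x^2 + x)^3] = -504*x^6 - 1008*x^5 + 600*x^3 - 72*x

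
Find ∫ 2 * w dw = w^2 + C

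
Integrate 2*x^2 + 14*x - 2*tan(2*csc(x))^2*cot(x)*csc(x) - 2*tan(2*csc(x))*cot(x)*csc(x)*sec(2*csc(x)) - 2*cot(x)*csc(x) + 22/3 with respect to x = 2*x^3/3 + 7*x^2 + 22*x/3 + tan(2*csc(x)) + sec(2*csc(x)) + C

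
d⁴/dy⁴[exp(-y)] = exp(-y)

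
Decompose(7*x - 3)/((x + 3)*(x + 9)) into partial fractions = 11/(x + 9) - 4/(x + 3)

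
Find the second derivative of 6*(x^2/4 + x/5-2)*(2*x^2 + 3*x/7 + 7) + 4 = 36*x^2 + 639*x/35 - 909/35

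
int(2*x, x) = x^2 + C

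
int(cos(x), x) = sin(x) + C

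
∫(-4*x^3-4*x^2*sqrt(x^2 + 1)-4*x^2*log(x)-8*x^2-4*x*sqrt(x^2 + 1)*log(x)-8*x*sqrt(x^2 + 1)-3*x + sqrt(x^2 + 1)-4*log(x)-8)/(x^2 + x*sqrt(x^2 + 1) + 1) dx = -2*x^2 - 4*x*log(x) - 4*x + log(x + sqrt(x^2 + 1)) + C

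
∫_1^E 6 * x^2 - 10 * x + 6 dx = -2 + (-1 + E)^2 + 2*E + 2*(-1 + E)^3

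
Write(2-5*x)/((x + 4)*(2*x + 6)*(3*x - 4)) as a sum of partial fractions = -21/(208*(3*x - 4)) + 11/(16*(x + 4)) - 17/(26*(x + 3))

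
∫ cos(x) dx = sin(x) + C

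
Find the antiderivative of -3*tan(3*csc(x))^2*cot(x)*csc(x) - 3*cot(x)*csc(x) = tan(3*csc(x)) + C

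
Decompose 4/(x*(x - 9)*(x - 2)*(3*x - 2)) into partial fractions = 27/(50*(3*x - 2)) - 1/(14*(x - 2)) + 4/(1575*(x - 9)) - 1/(9*x)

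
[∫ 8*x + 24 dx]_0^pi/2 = -36 + (pi + 6)^2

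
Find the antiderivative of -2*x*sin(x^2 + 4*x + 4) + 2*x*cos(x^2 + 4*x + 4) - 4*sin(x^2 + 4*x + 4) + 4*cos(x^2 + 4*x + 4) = sin((x + 2)^2) + cos((x + 2)^2) + C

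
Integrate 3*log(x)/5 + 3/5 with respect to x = 3*x*log(x)/5 + C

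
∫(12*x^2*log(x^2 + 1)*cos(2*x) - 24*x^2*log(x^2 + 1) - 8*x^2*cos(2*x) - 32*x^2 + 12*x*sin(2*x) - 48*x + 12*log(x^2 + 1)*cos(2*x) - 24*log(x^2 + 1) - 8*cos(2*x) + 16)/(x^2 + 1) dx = (4 - 6*log(x^2 + 1))*(4*x - sin(2*x) + 4) + C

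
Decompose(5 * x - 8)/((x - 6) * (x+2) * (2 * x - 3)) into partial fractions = 2/(63*(2*x - 3)) - 9/(28*(x + 2)) + 11/(36*(x - 6))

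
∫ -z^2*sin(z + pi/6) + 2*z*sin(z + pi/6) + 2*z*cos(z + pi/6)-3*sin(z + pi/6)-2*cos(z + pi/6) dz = ((z - 1)^2 + 2)*cos(z + pi/6) + C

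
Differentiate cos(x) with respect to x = -sin(x)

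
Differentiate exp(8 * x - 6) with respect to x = 8*exp(8*x - 6)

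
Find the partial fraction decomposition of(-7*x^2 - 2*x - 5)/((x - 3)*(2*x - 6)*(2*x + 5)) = -175/(242*(2*x + 5)) - 168/(121*(x - 3)) - 37/(11*(x - 3)^2)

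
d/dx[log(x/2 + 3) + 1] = 1/(x + 6)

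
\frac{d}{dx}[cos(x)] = -sin(x)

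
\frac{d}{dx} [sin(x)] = cos(x)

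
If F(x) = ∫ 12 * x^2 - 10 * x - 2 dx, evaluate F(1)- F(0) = -3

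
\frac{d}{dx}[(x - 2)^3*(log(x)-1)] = (3*x^3*log(x) - 2*x^3 - 12*x^2*log(x) + 6*x^2 + 12*x*log(x) - 8)/x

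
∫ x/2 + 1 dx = x^2/4 + x + C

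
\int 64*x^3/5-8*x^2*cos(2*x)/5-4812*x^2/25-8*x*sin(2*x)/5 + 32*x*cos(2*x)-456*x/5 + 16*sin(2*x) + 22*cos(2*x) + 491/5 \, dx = (-4*x^2 + 80*x + 55)*(-20*x^2 + x + 5*sin(2*x) + 30)/25 + C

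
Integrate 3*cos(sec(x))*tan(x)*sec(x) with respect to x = 3*sin(sec(x)) + C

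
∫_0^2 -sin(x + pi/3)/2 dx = cos(pi/3 + 2)/2 - 1/4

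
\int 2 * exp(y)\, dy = 2*exp(y) + C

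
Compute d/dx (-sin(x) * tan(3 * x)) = -3*sin(x)/cos(3*x)^2 - cos(x)*tan(3*x)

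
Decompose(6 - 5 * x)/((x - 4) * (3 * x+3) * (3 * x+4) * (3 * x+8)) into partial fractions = -29/(200*(3*x + 8)) + 19/(32*(3*x + 4)) - 11/(75*(x + 1)) - 7/(2400*(x - 4))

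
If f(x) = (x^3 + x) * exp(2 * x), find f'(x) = 2*x^3*exp(2*x) + 3*x^2*exp(2*x) + 2*x*exp(2*x) + exp(2*x)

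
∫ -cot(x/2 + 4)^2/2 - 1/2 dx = cot(x/2 + 4) + C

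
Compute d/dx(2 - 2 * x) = -2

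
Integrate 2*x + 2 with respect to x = x^2 + 2*x + C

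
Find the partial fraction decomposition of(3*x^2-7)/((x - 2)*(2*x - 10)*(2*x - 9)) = -43/(2*(2*x - 9)) + 1/(6*(x - 2)) + 34/(3*(x - 5))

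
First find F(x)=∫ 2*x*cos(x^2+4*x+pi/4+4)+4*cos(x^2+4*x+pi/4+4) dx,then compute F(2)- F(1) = sin(pi/4 + 16) - sin(pi/4 + 9)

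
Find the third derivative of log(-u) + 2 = 2/u^3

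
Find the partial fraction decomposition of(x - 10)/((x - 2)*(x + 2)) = 3/(x + 2) - 2/(x - 2)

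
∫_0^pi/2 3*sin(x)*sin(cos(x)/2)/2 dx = 3 - 3*cos(1/2)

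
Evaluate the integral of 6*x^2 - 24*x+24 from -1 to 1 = 52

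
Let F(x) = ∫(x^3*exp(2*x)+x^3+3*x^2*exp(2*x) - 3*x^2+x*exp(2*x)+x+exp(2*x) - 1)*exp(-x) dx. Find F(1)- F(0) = -2*exp(-1) + 2*E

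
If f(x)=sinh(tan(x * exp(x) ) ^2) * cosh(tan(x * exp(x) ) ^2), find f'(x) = 2*(x + 1)*exp(x)*sin(x*exp(x))*cosh(2 - 2/cos(x*exp(x))^2)/cos(x*exp(x))^3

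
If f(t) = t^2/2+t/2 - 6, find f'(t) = t + 1/2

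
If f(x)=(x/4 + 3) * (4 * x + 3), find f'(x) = 2*x + 51/4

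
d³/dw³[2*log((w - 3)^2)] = 8/(w^3 - 9*w^2 + 27*w - 27)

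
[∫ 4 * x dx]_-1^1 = 0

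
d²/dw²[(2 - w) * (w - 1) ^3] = -12*w^2 + 30*w - 18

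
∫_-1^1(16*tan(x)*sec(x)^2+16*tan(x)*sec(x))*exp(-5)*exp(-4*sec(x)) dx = 0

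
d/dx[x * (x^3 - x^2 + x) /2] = 2*x^3 - 3*x^2/2 + x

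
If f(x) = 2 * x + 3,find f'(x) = 2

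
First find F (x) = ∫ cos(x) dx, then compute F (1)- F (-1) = 2*sin(1)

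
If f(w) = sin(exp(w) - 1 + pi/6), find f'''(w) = -exp(3*w)*cos(exp(w) - 1 + pi/6) - 3*exp(2*w)*sin(exp(w) - 1 + pi/6) + exp(w)*cos(exp(w) - 1 + pi/6)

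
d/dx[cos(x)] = -sin(x)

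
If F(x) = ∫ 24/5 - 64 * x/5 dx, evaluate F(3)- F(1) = -208/5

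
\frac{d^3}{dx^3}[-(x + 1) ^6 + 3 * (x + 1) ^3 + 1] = -120*x^3 - 360*x^2 - 360*x - 102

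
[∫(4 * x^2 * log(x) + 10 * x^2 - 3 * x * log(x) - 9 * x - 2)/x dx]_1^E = -9*E + 6*exp(2)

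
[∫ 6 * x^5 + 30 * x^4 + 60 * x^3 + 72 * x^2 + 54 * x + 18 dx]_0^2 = 832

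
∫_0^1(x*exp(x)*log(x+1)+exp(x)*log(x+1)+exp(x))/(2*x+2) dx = E*log(2)/2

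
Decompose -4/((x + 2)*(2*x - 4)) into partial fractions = 1/(2*(x + 2)) - 1/(2*(x - 2))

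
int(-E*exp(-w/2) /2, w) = exp(1 - w/2) + C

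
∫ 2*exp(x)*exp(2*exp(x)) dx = exp(2*exp(x)) + C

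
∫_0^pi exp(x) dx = -1 + exp(pi)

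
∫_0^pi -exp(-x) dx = -1 + exp(-pi)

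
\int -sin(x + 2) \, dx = cos(x + 2) + C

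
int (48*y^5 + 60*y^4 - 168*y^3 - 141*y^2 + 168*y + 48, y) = 8*y^6 + 12*y^5 - 42*y^4 - 47*y^3 + 84*y^2 + 48*y + C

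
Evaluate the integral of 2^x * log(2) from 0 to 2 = 3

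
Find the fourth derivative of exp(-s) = exp(-s)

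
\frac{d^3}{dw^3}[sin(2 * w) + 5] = -8*cos(2*w)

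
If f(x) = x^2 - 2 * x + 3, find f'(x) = 2*x - 2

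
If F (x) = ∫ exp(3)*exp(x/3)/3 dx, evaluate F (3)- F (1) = -exp(10/3) + exp(4)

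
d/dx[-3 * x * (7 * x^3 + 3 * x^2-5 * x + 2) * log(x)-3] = -84*x^3*log(x) - 21*x^3 - 27*x^2*log(x) - 9*x^2 + 30*x*log(x) + 15*x - 6*log(x) - 6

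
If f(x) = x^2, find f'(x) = 2*x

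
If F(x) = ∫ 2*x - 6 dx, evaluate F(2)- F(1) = -3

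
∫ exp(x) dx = exp(x) + C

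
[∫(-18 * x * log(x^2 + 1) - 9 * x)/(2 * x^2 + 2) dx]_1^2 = -9*log(5)^2/4 - 9*log(5)/4 + 9*log(2)^2/4 + 9*log(2)/4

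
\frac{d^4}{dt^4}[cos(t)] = cos(t)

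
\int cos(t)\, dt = sin(t) + C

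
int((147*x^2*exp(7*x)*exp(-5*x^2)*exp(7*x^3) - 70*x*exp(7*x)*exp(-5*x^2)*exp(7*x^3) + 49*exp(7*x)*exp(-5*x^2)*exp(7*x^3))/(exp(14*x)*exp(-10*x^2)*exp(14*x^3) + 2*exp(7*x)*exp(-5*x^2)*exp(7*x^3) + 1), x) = (10*exp(x*(7*x^2 - 5*x + 7)) + 3)/(exp(x*(7*x^2 - 5*x + 7)) + 1) + C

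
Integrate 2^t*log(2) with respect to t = 2^t + C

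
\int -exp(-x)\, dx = exp(-x) + C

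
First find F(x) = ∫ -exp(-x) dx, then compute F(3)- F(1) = -exp(-1) + exp(-3)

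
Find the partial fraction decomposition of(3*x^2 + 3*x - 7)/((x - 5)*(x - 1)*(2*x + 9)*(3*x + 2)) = -9/(85*(3*x + 2)) - 14/(209*(2*x + 9)) + 1/(220*(x - 1)) + 83/(1292*(x - 5))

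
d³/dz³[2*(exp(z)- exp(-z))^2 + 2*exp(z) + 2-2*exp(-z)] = (16*exp(4*z) + 2*exp(3*z) + 2*exp(z) - 16)*exp(-2*z)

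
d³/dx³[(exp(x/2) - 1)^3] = 27*exp(3*x/2)/8 + 3*exp(x/2)/8 - 3*exp(x)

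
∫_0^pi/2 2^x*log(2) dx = -1 + 2^(pi/2)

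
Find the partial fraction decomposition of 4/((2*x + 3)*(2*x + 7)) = -1/(2*x + 7) + 1/(2*x + 3)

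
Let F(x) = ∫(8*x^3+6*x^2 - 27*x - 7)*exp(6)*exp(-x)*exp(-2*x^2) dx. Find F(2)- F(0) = -6*exp(6) - 4*exp(-4)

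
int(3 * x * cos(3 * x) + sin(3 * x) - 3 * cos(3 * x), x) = (x - 1)*sin(3*x) + C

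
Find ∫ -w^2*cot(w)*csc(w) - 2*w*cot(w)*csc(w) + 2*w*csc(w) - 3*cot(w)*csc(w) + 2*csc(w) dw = ((w + 1)^2 + 2)*csc(w) + C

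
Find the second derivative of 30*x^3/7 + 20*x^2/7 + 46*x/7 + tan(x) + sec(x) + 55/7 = 180*x/7 + 2*tan(x)^3 + 2*tan(x)^2*sec(x) + 2*tan(x) + sec(x) + 40/7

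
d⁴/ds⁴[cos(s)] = cos(s)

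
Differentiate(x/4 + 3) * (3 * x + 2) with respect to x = 3*x/2 + 19/2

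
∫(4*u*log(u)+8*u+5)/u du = (4*u + 5)*(log(u) + 1) + C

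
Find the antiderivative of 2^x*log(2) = 2^x + C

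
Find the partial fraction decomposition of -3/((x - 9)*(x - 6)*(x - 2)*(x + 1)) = 1/(70*(x + 1)) - 1/(28*(x - 2)) + 1/(28*(x - 6)) - 1/(70*(x - 9))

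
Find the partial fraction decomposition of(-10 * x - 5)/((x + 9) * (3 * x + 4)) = 25/(23*(3*x + 4)) - 85/(23*(x + 9))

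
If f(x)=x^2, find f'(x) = 2*x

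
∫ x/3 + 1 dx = x^2/6 + x + C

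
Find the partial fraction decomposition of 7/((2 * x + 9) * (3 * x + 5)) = 21/(17*(3*x + 5)) - 14/(17*(2*x + 9))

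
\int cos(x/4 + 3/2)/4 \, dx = sin((x + 6)/4) + C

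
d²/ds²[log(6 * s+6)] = -1/(s^2 + 2*s + 1)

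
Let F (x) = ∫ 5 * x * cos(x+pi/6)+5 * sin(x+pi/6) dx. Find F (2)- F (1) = -5*sin(pi/6 + 1) + 10*sin(pi/6 + 2)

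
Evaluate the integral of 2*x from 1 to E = -1 + exp(2)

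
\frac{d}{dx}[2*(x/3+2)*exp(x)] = 2*x*exp(x)/3 + 14*exp(x)/3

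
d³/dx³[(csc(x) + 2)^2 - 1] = 4*(1 + 2/sin(x) - 6/sin(x)^2 - 6/sin(x)^3)*cos(x)/sin(x)^2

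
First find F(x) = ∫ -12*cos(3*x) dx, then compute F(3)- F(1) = -4*sin(9) + 4*sin(3)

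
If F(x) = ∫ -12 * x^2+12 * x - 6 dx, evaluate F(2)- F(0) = -20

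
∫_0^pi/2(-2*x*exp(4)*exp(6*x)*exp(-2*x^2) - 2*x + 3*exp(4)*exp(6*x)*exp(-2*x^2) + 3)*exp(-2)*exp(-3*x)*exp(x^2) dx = -exp(2) - exp(-3*pi/2 - 2 + pi^2/4) + exp(-2) + exp(-pi^2/4 + 2 + 3*pi/2)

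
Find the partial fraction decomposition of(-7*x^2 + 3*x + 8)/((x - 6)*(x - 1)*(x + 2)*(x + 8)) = 116/(189*(x + 8)) - 13/(72*(x + 2)) - 4/(135*(x - 1)) - 113/(280*(x - 6))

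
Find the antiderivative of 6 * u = 3*u^2 + C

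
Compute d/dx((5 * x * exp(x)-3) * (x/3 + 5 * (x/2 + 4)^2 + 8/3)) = 25*x^3*exp(x)/4 + 1445*x^2*exp(x)/12 + 1850*x*exp(x)/3 - 15*x/2 + 1240*exp(x)/3 - 61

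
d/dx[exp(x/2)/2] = exp(x/2)/4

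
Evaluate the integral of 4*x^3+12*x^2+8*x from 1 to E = -2*(1 + E)^2 - 8 + (1 + E)^4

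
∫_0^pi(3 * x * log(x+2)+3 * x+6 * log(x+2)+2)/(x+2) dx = -2*log(2) + (2 + 3*pi)*log(2 + pi)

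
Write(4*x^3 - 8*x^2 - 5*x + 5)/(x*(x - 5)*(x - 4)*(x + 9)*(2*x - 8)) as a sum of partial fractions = -251/(3042*(x + 9)) - 10351/(5408*(x - 4)) - 113/(104*(x - 4)^2) + 2/(x - 5) - 1/(288*x)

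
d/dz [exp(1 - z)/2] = -exp(1 - z)/2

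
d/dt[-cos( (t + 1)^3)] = 3*(t + 1)^2*sin(t^3 + 3*t^2 + 3*t + 1)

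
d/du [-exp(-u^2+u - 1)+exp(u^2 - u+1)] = (2*u*exp(2*u^2 - 2*u + 2) + 2*u - exp(2*u^2 - 2*u + 2) - 1)*exp(-u^2 + u - 1)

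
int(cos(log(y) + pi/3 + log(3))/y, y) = sin(log(3*y) + pi/3) + C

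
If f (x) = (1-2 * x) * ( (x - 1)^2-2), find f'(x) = -6*x^2 + 10*x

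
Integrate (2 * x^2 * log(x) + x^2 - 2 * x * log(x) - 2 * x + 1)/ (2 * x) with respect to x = (x - 1)^2*log(x)/2 + C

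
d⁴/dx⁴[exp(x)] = exp(x)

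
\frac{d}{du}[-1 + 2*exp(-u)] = -2*exp(-u)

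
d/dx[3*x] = 3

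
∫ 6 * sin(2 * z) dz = -3*cos(2*z) + C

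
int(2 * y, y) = y^2 + C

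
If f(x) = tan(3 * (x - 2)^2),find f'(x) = 6*x*tan(3*x^2 - 12*x + 12)^2 + 6*x - 12*tan(3*x^2 - 12*x + 12)^2 - 12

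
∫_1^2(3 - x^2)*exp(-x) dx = -2*exp(-1) + 7*exp(-2)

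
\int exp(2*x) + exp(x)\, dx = (exp(x) + 2)*exp(x)/2 + C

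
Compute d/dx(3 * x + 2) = 3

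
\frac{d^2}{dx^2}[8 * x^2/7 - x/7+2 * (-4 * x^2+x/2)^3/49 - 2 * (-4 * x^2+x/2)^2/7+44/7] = -3840*x^4/49 + 960*x^3/49 - 2760*x^2/49 + 675*x/98 + 15/7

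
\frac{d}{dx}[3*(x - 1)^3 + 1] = 9*x^2 - 18*x + 9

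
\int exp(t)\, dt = exp(t) + C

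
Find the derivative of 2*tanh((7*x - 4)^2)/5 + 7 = -196*x*tanh(49*x^2 - 56*x + 16)^2/5 + 196*x/5 + 112*tanh(49*x^2 - 56*x + 16)^2/5 - 112/5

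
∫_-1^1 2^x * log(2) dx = 3/2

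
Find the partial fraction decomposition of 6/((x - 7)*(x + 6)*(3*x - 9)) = 2/(117*(x + 6)) - 1/(18*(x - 3)) + 1/(26*(x - 7))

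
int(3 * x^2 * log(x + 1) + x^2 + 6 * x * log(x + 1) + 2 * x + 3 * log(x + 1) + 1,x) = (x + 1)^3*log(x + 1) + C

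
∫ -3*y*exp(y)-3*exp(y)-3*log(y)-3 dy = -3*y*(exp(y) + log(y)) + C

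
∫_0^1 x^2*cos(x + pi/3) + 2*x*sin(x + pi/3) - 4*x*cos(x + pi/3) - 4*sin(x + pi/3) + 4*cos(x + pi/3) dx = -2*sqrt(3) + sin(1 + pi/3)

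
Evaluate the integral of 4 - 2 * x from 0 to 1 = 3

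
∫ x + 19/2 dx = x^2/2 + 19*x/2 + C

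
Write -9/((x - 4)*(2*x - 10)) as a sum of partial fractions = 9/(2*(x - 4)) - 9/(2*(x - 5))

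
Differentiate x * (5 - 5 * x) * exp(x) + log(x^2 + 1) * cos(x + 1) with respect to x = (-5*x^4*exp(x) - 5*x^3*exp(x) - x^2*log(x^2 + 1)*sin(x + 1) - 5*x*exp(x) + 2*x*cos(x + 1) + 5*exp(x) - log(x^2 + 1)*sin(x + 1))/(x^2 + 1)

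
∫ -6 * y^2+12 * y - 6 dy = -2*y^3 + 6*y^2 - 6*y + C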